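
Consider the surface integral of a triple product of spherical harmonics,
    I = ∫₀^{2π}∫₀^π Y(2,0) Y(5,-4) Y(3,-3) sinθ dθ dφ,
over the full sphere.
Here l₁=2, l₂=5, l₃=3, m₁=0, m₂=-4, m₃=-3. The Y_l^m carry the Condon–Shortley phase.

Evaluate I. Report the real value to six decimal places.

0.000000

0 − 4 − 3 = -7 ≠ 0: azimuthal integral kills it; I = 0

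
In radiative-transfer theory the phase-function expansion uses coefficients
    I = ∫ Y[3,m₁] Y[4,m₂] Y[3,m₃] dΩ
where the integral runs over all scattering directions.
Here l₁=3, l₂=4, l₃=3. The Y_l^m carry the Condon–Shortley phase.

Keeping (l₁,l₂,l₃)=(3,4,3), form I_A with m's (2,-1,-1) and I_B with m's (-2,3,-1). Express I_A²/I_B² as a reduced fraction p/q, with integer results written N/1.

16/7

Same 3,4,3: normalisation and zero-m 3j drop out of the ratio.
A: Δ: 4! 2! 4! / 11! → 1/34650; sum: t=0:+1/144 t=1:−1/48 = -1/72; 3j²(3 4 3; 2 -1 -1) = Δ·Π!·Σ² = 16/693  (sign -1)
B: Δ: 4! 2! 4! / 11! → 1/34650; sum: t=3:−1/288 t=4:+1/144 = 1/288; 3j²(3 4 3; -2 3 -1) = Δ·Π!·Σ² = 1/99  (sign +1)
I_A²/I_B² = (16/693)/(1/99) = 16/7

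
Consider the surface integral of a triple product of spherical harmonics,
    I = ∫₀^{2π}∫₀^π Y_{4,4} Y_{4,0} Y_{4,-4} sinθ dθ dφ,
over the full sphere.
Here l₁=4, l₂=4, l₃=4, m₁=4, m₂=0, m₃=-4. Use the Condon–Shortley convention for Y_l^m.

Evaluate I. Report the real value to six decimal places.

Checks pass: Σm=0; 12 even; l₃=4∈[0,8].
(2·4+1)(2·4+1)(2·4+1) = 729
Δ: 4! 4! 4! / 13! → 1/450450
sum: t=0:+1/13824 t=1:−1/216 t=2:+1/64 t=3:−1/216 t=4:+1/13824 = 5/768
3j²(4 4 4; 0 0 0) = Δ·Π!·Σ² = 18/1001  (sign +1)
sum: t=0:+1/13824 = 1/13824
3j²(4 4 4; 4 0 -4) = Δ·Π!·Σ² = 14/1287  (sign +1)
combine: 4πI² = 729·18/1001·14/1287 = 2916/20449
take √, sign +1: I = 0.10652531

0.106525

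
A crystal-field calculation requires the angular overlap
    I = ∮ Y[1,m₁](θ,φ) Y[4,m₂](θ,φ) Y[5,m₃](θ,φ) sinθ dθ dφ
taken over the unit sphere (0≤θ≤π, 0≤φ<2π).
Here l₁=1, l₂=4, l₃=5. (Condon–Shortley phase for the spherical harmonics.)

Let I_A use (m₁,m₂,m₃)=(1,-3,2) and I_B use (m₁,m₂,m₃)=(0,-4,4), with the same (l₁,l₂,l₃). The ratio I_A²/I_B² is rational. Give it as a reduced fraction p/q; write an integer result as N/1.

l's match ⇒ only the (l;m) 3-j factors differ between A and B.
A: triangle coeff Δ(1,4,5) = 1/495; Σ_t [0,0]: t=0:+1/10080 = 1/10080; (3j)²=1/165 [(1 4 5; 1 -3 2)], sign=-1
B: triangle coeff Δ(1,4,5) = 1/495; Σ_t [0,0]: t=0:+1/40320 = 1/40320; (3j)²=1/55 [(1 4 5; 0 -4 4)], sign=-1
I_A²/I_B² = (1/165)/(1/55) = 1/3

1/3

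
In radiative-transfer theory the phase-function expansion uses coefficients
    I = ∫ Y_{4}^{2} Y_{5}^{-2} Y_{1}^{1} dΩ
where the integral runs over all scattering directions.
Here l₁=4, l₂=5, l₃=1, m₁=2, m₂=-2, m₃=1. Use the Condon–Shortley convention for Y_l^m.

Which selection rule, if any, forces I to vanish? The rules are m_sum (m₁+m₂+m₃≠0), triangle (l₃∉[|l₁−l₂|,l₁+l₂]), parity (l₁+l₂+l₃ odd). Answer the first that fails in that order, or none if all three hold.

m_sum

m₁+m₂+m₃ = 2 − 2 + 1 = 1  ✗
triangle: |4−5|=1 ≤ l₃=1 ≤ 4+5=9
parity: l₁+l₂+l₃ = 10 is even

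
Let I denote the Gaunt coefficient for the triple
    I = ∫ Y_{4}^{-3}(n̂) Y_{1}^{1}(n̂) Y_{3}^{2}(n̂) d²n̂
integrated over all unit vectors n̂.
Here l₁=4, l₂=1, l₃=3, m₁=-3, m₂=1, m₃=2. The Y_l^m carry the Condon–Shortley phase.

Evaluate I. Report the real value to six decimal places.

Checks pass: Σm=0; 8 even; l₃=3∈[3,5].
(2·4+1)(2·1+1)(2·3+1) = 189
Δ: 2! 6! 0! / 9! → 1/252
sum: t=1:−1/36 = -1/36
3j²(4 1 3; 0 0 0) = Δ·Π!·Σ² = 4/63  (sign +1)
sum: t=2:+1/240 = 1/240
3j²(4 1 3; -3 1 2) = Δ·Π!·Σ² = 1/12  (sign -1)
combine: 4πI² = 189·4/63·1/12 = 1/1
take √, sign -1: I = -0.28209479

-0.282095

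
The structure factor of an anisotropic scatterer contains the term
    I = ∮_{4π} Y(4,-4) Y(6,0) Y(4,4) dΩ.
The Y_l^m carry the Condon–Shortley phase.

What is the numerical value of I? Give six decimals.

-0.028451

Rules hold: Σm=0, L=14 even, 2≤4≤10.
N = 9·13·9 = 1053
Δ = 6!·2!·6!/15! = 1/1261260
Racah Σ t=2..4: t=2:+1/4608 t=3:−1/1296 t=4:+1/4608 = -7/20736
⇒ 3j(4 6 4; 0 0 0)² = 20/1287, sgn -1
Racah Σ t=6..6: t=6:+1/1036800 = 1/1036800
⇒ 3j(4 6 4; -4 0 4)² = 4/6435, sgn +1
4πI² = N·(3j₀)²·(3jₘ)² = 16/1573
I = -1·√(0.0101716/4π) = -0.02845055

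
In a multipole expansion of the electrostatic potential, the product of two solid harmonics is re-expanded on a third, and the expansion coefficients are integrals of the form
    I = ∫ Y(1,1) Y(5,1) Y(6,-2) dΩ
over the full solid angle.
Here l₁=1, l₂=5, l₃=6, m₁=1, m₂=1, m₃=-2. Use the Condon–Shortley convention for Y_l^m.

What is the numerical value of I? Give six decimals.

m-sum 0 ✓  L=12 even ✓  4≤6≤6 ✓
Π(2lᵢ+1) = 3×11×13 = 429
triangle coeff Δ(1,5,6) = 1/858
Σ_t [0,0]: t=0:+1/14400 = 1/14400
(3j)²=6/143 [(1 5 6; 0 0 0)], sign=+1
Σ_t [0,0]: t=0:+1/34560 = 1/34560
(3j)²=14/429 [(1 5 6; 1 1 -2)], sign=+1
⇒ 4πI² = 84/143
I = (+1)√(84/143/(4π)) = 0.21620548

0.216205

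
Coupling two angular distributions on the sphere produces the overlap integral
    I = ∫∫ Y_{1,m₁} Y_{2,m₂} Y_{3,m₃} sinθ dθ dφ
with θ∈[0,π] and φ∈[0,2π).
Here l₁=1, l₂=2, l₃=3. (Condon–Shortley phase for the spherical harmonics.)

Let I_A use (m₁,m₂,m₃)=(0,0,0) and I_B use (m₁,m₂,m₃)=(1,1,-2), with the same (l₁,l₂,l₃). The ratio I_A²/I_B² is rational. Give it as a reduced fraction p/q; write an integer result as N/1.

Same 1,2,3: normalisation and zero-m 3j drop out of the ratio.
A: Δ: 0! 2! 4! / 7! → 1/105; sum: t=0:+1/4 = 1/4; 3j²(1 2 3; 0 0 0) = Δ·Π!·Σ² = 3/35  (sign -1)
B: Δ: 0! 2! 4! / 7! → 1/105; sum: t=0:+1/12 = 1/12; 3j²(1 2 3; 1 1 -2) = Δ·Π!·Σ² = 2/21  (sign -1)
I_A²/I_B² = (3/35)/(2/21) = 9/10

9/10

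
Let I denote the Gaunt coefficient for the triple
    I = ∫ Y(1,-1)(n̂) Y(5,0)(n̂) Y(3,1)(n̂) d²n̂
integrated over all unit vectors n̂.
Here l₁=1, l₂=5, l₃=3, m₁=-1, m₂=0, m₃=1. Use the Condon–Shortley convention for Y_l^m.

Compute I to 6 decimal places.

0.000000

triangle: need 4≤l₃≤6, have 3; I=0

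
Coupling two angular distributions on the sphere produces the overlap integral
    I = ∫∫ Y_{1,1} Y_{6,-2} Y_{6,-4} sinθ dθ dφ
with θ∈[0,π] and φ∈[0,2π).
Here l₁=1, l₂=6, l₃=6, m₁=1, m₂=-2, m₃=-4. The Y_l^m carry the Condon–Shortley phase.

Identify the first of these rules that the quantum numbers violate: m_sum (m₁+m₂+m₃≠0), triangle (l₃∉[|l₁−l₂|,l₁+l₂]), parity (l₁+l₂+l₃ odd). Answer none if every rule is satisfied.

Σmᵢ = -5  ✗
l₃∈[|l₁−l₂|,l₁+l₂]=[5,7], have l₃=6
Σlᵢ = 13 ⇒ odd

m_sum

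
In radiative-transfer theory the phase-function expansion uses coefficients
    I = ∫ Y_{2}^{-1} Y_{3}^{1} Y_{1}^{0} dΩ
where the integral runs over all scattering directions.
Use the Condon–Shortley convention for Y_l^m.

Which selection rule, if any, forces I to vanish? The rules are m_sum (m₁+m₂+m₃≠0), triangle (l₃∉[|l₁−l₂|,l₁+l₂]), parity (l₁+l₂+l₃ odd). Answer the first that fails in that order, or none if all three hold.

none

Σmᵢ = 0  ✓
l₃∈[|l₁−l₂|,l₁+l₂]=[1,5], have l₃=1  ✓
Σlᵢ = 6 ⇒ even  ✓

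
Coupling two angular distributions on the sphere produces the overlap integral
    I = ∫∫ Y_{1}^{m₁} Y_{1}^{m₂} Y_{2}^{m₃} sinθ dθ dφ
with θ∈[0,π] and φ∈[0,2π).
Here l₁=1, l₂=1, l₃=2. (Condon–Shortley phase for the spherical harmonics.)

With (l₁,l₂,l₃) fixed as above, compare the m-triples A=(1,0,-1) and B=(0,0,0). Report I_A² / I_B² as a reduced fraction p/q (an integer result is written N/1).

l's match ⇒ only the (l;m) 3-j factors differ between A and B.
A: triangle coeff Δ(1,1,2) = 1/30; Σ_t [0,0]: t=0:+1/2 = 1/2; (3j)²=1/10 [(1 1 2; 1 0 -1)], sign=-1
B: triangle coeff Δ(1,1,2) = 1/30; Σ_t [0,0]: t=0:+1/1 = 1/1; (3j)²=2/15 [(1 1 2; 0 0 0)], sign=+1
I_A²/I_B² = (1/10)/(2/15) = 3/4

3/4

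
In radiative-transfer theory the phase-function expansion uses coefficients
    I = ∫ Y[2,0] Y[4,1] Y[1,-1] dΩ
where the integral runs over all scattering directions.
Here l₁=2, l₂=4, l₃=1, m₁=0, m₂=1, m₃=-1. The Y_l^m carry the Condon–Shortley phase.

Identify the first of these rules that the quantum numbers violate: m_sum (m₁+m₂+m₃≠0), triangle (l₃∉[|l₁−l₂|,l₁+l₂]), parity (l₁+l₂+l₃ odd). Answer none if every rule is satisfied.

azimuthal sum: 0 + 1 − 1 = 0  ✓
2 ≤ 1 ≤ 6 (triangle on l)  ✗
L = 2 + 4 + 1 = 7 (odd)

triangle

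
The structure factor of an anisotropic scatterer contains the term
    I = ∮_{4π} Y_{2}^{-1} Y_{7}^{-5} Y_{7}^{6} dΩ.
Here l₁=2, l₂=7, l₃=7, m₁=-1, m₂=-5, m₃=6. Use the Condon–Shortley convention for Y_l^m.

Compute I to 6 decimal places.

Checks pass: Σm=0; 16 even; l₃=7∈[5,9].
(2·2+1)(2·7+1)(2·7+1) = 1125
Δ: 2! 2! 12! / 17! → 1/185640
sum: t=0:+1/2419200 t=1:−1/518400 t=2:+1/2419200 = -1/907200
3j²(2 7 7; 0 0 0) = Δ·Π!·Σ² = 56/3315  (sign +1)
sum: t=1:−1/79833600 t=2:+1/958003200 = -1/87091200
3j²(2 7 7; -1 -5 6) = Δ·Π!·Σ² = 121/4760  (sign +1)
combine: 4πI² = 1125·56/3315·121/4760 = 1815/3757
take √, sign +1: I = 0.19607074

0.196071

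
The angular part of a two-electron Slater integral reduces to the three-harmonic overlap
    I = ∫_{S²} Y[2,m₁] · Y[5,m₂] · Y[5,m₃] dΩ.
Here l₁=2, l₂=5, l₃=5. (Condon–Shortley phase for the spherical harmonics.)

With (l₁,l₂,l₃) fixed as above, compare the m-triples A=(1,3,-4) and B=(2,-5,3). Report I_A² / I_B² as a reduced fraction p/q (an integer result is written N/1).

Shared (l₁,l₂,l₃)=(2,5,5): N and (l;000)² cancel in I_A²/I_B².
A: Δ = 2!·2!·8!/13! = 1/38610; Racah Σ t=0..1: t=0:+1/80640 t=1:−1/10080 = -1/11520; ⇒ 3j(2 5 5; 1 3 -4)² = 49/1430, sgn +1
B: Δ = 2!·2!·8!/13! = 1/38610; Racah Σ t=0..0: t=0:+1/161280 = 1/161280; ⇒ 3j(2 5 5; 2 -5 3)² = 1/143, sgn +1
I_A²/I_B² = (49/1430)/(1/143) = 49/10

49/10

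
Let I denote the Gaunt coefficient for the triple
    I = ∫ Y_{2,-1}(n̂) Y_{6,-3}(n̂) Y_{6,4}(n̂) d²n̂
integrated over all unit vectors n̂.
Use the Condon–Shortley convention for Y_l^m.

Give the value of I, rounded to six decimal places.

m-sum 0 ✓  L=14 even ✓  4≤6≤8 ✓
Π(2lᵢ+1) = 5×13×13 = 845
triangle coeff Δ(2,6,6) = 1/90090
Σ_t [0,2]: t=0:+1/69120 t=1:−1/14400 t=2:+1/69120 = -7/172800
(3j)²=14/715 [(2 6 6; 0 0 0)], sign=-1
Σ_t [1,2]: t=1:−1/161280 t=2:+1/725760 = -1/207360
(3j)²=7/286 [(2 6 6; -1 -3 4)], sign=-1
⇒ 4πI² = 49/121
I = (+1)√(49/121/(4π)) = 0.17951487

0.179515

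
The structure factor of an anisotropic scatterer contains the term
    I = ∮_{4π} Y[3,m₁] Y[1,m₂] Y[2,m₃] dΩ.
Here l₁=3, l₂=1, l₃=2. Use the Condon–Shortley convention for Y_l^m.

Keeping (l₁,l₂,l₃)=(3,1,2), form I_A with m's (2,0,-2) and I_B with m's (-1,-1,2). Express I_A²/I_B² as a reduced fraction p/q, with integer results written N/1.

Shared (l₁,l₂,l₃)=(3,1,2): N and (l;000)² cancel in I_A²/I_B².
A: Δ = 2!·4!·0!/7! = 1/105; Racah Σ t=1..1: t=1:−1/24 = -1/24; ⇒ 3j(3 1 2; 2 0 -2)² = 1/21, sgn -1
B: Δ = 2!·4!·0!/7! = 1/105; Racah Σ t=0..0: t=0:+1/48 = 1/48; ⇒ 3j(3 1 2; -1 -1 2)² = 1/105, sgn +1
I_A²/I_B² = (1/21)/(1/105) = 5/1

5/1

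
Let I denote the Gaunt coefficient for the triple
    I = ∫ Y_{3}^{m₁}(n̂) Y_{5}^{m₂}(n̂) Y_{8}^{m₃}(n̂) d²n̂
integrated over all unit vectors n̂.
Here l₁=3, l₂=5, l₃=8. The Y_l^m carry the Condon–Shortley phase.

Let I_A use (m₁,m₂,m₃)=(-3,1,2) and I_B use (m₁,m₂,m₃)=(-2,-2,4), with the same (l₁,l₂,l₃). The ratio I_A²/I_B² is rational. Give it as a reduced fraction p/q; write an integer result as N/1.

Shared (l₁,l₂,l₃)=(3,5,8): N and (l;000)² cancel in I_A²/I_B².
A: Δ = 0!·6!·10!/17! = 1/136136; Racah Σ t=0..0: t=0:+1/12441600 = 1/12441600; ⇒ 3j(3 5 8; -3 1 2)² = 15/9724, sgn +1
B: Δ = 0!·6!·10!/17! = 1/136136; Racah Σ t=0..0: t=0:+1/3628800 = 1/3628800; ⇒ 3j(3 5 8; -2 -2 4)² = 36/1547, sgn +1
I_A²/I_B² = (15/9724)/(36/1547) = 35/528

35/528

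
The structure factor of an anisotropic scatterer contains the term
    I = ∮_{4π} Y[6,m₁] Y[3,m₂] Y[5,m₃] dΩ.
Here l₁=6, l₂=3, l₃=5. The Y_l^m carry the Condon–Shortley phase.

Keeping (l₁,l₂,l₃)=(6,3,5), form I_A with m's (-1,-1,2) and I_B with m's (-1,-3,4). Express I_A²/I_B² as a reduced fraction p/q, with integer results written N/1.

Shared (l₁,l₂,l₃)=(6,3,5): N and (l;000)² cancel in I_A²/I_B².
A: Δ = 4!·8!·2!/15! = 1/675675; Racah Σ t=0..2: t=0:+1/241920 t=1:−1/8640 t=2:+1/5760 = 1/16128; ⇒ 3j(6 3 5; -1 -1 2)² = 5/1001, sgn -1
B: Δ = 4!·8!·2!/15! = 1/675675; Racah Σ t=0..0: t=0:+1/241920 = 1/241920; ⇒ 3j(6 3 5; -1 -3 4)² = 4/1001, sgn -1
I_A²/I_B² = (5/1001)/(4/1001) = 5/4

5/4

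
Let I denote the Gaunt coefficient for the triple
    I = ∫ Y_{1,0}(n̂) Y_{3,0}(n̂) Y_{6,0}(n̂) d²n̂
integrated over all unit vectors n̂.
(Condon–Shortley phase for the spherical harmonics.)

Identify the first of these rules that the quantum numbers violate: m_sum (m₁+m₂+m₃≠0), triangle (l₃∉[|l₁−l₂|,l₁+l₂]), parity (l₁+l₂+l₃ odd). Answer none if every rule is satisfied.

triangle

azimuthal sum: 0 + 0 + 0 = 0  ✓
2 ≤ 6 ≤ 4 (triangle on l)  ✗
L = 1 + 3 + 6 = 10 (even)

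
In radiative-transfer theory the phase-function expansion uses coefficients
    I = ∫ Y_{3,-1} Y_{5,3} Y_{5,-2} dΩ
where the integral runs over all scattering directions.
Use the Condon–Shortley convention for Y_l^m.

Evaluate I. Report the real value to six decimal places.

0.000000

l₁+l₂+l₃=13 is odd: 3j(l;000)=0 ⇒ I=0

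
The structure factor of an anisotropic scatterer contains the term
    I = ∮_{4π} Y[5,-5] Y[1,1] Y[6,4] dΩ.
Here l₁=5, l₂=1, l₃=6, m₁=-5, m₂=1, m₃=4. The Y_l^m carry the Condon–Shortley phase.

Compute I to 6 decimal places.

0.040859

m-sum 0 ✓  L=12 even ✓  4≤6≤6 ✓
Π(2lᵢ+1) = 11×3×13 = 429
triangle coeff Δ(5,1,6) = 1/858
Σ_t [0,0]: t=0:+1/14400 = 1/14400
(3j)²=6/143 [(5 1 6; 0 0 0)], sign=+1
Σ_t [0,0]: t=0:+1/7257600 = 1/7257600
(3j)²=1/858 [(5 1 6; -5 1 4)], sign=+1
⇒ 4πI² = 3/143
I = (+1)√(3/143/(4π)) = 0.04085899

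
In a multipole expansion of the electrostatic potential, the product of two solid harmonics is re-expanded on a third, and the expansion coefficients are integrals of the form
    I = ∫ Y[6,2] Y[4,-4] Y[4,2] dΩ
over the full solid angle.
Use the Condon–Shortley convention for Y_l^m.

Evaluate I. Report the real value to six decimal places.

Rules hold: Σm=0, L=14 even, 2≤4≤10.
N = 13·9·9 = 1053
Δ = 6!·6!·2!/15! = 1/1261260
Racah Σ t=2..4: t=2:+1/4608 t=3:−1/1296 t=4:+1/4608 = -7/20736
⇒ 3j(6 4 4; 0 0 0)² = 20/1287, sgn -1
Racah Σ t=0..0: t=0:+1/69120 = 1/69120
⇒ 3j(6 4 4; 2 -4 2)² = 4/429, sgn +1
4πI² = N·(3j₀)²·(3jₘ)² = 240/1573
I = -1·√(0.152575/4π) = -0.11018851

-0.110189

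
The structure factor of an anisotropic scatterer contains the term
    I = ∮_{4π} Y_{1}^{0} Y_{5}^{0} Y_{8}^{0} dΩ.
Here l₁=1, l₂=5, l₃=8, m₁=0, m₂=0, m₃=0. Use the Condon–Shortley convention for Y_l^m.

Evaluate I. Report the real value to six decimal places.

l₃=8 ∉ [4,6] — triangle fails ⇒ I = 0

0.000000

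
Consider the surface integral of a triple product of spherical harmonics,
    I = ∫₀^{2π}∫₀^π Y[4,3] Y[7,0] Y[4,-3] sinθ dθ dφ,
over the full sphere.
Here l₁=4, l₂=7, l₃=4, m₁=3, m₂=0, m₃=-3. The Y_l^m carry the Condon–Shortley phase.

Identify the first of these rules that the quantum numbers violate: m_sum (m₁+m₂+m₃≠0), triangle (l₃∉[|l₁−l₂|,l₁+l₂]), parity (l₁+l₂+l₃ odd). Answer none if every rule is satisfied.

m₁+m₂+m₃ = 3 + 0 − 3 = 0  ✓
triangle: |4−7|=3 ≤ l₃=4 ≤ 4+7=11  ✓
parity: l₁+l₂+l₃ = 15 is odd  ✗

parity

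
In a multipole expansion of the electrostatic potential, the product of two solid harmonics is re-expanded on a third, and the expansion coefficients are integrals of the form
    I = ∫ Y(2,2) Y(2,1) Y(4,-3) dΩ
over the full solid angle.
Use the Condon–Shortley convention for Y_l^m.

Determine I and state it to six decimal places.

m-sum 0 ✓  L=8 even ✓  0≤4≤4 ✓
Π(2lᵢ+1) = 5×5×9 = 225
triangle coeff Δ(2,2,4) = 1/630
Σ_t [0,0]: t=0:+1/16 = 1/16
(3j)²=2/35 [(2 2 4; 0 0 0)], sign=+1
Σ_t [0,0]: t=0:+1/144 = 1/144
(3j)²=1/18 [(2 2 4; 2 1 -3)], sign=-1
⇒ 4πI² = 5/7
I = (-1)√(5/7/(4π)) = -0.23841361

-0.238414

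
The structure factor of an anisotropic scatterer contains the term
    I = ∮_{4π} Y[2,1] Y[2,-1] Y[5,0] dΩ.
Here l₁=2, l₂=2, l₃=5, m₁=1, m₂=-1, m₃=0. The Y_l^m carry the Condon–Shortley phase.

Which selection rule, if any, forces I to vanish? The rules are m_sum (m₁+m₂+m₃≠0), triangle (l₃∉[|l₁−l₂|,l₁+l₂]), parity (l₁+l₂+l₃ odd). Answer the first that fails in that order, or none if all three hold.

Σmᵢ = 0  ✓
l₃∈[|l₁−l₂|,l₁+l₂]=[0,4], have l₃=5  ✗
Σlᵢ = 9 ⇒ odd

triangle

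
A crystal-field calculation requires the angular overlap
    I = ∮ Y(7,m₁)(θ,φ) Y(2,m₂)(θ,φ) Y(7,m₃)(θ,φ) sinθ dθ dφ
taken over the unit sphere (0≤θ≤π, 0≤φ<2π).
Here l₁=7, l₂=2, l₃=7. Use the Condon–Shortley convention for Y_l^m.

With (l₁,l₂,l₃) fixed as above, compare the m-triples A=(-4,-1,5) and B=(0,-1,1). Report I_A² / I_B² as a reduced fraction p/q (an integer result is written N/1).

729/14

Same 7,2,7: normalisation and zero-m 3j drop out of the ratio.
A: Δ: 2! 12! 2! / 17! → 1/185640; sum: t=0:+1/79833600 t=1:−1/14515200 = -1/17740800; 3j²(7 2 7; -4 -1 5) = Δ·Π!·Σ² = 729/30940  (sign -1)
B: Δ: 2! 12! 2! / 17! → 1/185640; sum: t=0:+1/1209600 t=1:−1/1036800 = -1/7257600; 3j²(7 2 7; 0 -1 1) = Δ·Π!·Σ² = 1/2210  (sign -1)
I_A²/I_B² = (729/30940)/(1/2210) = 729/14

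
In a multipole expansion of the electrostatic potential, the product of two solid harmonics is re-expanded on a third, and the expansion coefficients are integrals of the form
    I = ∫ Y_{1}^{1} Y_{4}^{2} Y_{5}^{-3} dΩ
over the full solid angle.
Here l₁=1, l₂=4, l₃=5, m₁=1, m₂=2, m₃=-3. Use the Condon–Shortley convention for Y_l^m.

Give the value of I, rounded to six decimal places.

-0.259847

Rules hold: Σm=0, L=10 even, 3≤5≤5.
N = 3·9·11 = 297
Δ = 0!·2!·8!/11! = 1/495
Racah Σ t=0..0: t=0:+1/576 = 1/576
⇒ 3j(1 4 5; 0 0 0)² = 5/99, sgn -1
Racah Σ t=0..0: t=0:+1/2880 = 1/2880
⇒ 3j(1 4 5; 1 2 -3)² = 28/495, sgn +1
4πI² = N·(3j₀)²·(3jₘ)² = 28/33
I = -1·√(0.848485/4π) = -0.25984664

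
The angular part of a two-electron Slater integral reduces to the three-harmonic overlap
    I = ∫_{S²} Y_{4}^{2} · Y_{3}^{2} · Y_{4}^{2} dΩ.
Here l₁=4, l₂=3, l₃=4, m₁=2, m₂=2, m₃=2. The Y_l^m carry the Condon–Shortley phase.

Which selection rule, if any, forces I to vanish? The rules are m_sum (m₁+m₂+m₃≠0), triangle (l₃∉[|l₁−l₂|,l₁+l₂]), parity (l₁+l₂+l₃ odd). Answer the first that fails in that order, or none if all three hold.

Σmᵢ = 6  ✗
l₃∈[|l₁−l₂|,l₁+l₂]=[1,7], have l₃=4
Σlᵢ = 11 ⇒ odd

m_sum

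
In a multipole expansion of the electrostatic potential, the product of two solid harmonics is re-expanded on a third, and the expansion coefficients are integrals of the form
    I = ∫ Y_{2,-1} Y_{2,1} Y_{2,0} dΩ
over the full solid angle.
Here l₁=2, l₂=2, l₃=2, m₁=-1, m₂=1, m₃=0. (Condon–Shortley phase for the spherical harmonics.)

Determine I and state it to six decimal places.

Rules hold: Σm=0, L=6 even, 0≤2≤4.
N = 5·5·5 = 125
Δ = 2!·2!·2!/7! = 1/630
Racah Σ t=0..2: t=0:+1/8 t=1:−1/1 t=2:+1/8 = -3/4
⇒ 3j(2 2 2; 0 0 0)² = 2/35, sgn -1
Racah Σ t=1..2: t=1:−1/4 t=2:+1/2 = 1/4
⇒ 3j(2 2 2; -1 1 0)² = 1/70, sgn +1
4πI² = N·(3j₀)²·(3jₘ)² = 5/49
I = -1·√(0.102041/4π) = -0.09011188

-0.090112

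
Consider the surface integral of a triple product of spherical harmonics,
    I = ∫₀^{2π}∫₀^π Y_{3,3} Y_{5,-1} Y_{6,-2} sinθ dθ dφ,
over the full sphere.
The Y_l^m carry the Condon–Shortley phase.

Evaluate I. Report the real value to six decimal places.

-0.174062

Rules hold: Σm=0, L=14 even, 2≤6≤8.
N = 7·11·13 = 1001
Δ = 2!·4!·8!/15! = 1/675675
Racah Σ t=0..2: t=0:+1/8640 t=1:−1/2304 t=2:+1/8640 = -7/34560
⇒ 3j(3 5 6; 0 0 0)² = 7/429, sgn -1
Racah Σ t=0..0: t=0:+1/27648 = 1/27648
⇒ 3j(3 5 6; 3 -1 -2)² = 10/429, sgn +1
4πI² = N·(3j₀)²·(3jₘ)² = 490/1287
I = -1·√(0.38073/4π) = -0.17406195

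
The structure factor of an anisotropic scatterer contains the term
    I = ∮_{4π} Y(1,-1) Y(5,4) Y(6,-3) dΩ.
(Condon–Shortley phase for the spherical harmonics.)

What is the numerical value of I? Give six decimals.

-0.070770

Checks pass: Σm=0; 12 even; l₃=6∈[4,6].
(2·1+1)(2·5+1)(2·6+1) = 429
Δ: 0! 2! 10! / 13! → 1/858
sum: t=0:+1/14400 = 1/14400
3j²(1 5 6; 0 0 0) = Δ·Π!·Σ² = 6/143  (sign +1)
sum: t=0:+1/725760 = 1/725760
3j²(1 5 6; -1 4 -3) = Δ·Π!·Σ² = 1/286  (sign -1)
combine: 4πI² = 429·6/143·1/286 = 9/143
take √, sign -1: I = -0.07076985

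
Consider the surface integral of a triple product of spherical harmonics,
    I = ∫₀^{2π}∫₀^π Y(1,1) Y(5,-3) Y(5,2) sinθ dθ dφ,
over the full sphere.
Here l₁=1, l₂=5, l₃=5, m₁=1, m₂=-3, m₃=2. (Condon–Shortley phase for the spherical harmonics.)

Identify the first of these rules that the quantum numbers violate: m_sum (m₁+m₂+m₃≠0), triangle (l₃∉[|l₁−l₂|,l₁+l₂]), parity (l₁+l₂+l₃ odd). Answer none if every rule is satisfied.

parity

azimuthal sum: 1 − 3 + 2 = 0  ✓
4 ≤ 5 ≤ 6 (triangle on l)  ✓
L = 1 + 5 + 5 = 11 (odd)  ✗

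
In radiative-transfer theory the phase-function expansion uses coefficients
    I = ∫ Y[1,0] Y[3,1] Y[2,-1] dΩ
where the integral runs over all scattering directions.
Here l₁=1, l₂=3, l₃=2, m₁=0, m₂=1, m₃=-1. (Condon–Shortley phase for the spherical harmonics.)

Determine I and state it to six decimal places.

m-sum 0 ✓  L=6 even ✓  2≤2≤4 ✓
Π(2lᵢ+1) = 3×7×5 = 105
triangle coeff Δ(1,3,2) = 1/105
Σ_t [1,1]: t=1:−1/4 = -1/4
(3j)²=3/35 [(1 3 2; 0 0 0)], sign=-1
Σ_t [1,1]: t=1:−1/6 = -1/6
(3j)²=8/105 [(1 3 2; 0 1 -1)], sign=+1
⇒ 4πI² = 24/35
I = (-1)√(24/35/(4π)) = -0.23359668

-0.233597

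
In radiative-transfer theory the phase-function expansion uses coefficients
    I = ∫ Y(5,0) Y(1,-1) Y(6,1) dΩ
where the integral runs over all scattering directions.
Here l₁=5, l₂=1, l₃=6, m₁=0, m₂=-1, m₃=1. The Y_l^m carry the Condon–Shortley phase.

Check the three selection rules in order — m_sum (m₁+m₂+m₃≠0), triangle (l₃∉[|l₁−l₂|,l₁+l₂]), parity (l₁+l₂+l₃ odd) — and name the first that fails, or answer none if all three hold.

Σmᵢ = 0  ✓
l₃∈[|l₁−l₂|,l₁+l₂]=[4,6], have l₃=6  ✓
Σlᵢ = 12 ⇒ even  ✓

none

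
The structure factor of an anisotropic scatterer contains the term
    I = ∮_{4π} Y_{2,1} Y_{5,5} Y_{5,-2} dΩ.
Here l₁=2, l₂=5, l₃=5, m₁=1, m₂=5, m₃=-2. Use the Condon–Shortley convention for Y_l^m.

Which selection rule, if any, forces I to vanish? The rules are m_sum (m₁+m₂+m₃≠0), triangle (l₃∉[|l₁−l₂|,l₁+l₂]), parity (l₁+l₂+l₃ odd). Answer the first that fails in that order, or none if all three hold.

m_sum

Σmᵢ = 4  ✗
l₃∈[|l₁−l₂|,l₁+l₂]=[3,7], have l₃=5
Σlᵢ = 12 ⇒ even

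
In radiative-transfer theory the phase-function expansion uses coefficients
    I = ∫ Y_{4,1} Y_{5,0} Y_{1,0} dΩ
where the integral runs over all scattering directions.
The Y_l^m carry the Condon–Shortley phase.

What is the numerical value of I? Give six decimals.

Σmᵢ = 1 ≠ 0, so the φ-integral vanishes; I = 0

0.000000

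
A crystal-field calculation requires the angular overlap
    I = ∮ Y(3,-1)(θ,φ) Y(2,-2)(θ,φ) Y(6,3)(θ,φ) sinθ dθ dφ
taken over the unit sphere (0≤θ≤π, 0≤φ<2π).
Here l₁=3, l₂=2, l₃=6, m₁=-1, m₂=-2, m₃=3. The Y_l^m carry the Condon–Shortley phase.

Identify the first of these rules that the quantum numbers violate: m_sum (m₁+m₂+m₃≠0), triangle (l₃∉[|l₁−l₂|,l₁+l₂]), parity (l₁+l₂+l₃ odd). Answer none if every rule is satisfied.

triangle

m₁+m₂+m₃ = -1 − 2 + 3 = 0  ✓
triangle: |3−2|=1 ≤ l₃=6 ≤ 3+2=5  ✗
parity: l₁+l₂+l₃ = 11 is odd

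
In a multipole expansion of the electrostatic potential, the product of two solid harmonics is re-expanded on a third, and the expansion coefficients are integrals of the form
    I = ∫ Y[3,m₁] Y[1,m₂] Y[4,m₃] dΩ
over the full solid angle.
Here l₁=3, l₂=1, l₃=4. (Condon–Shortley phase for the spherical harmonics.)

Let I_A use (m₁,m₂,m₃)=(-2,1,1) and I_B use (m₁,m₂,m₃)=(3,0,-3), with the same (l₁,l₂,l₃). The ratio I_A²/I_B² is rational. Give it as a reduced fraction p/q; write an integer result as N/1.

3/7

l's match ⇒ only the (l;m) 3-j factors differ between A and B.
A: triangle coeff Δ(3,1,4) = 1/252; Σ_t [0,0]: t=0:+1/240 = 1/240; (3j)²=1/84 [(3 1 4; -2 1 1)], sign=-1
B: triangle coeff Δ(3,1,4) = 1/252; Σ_t [0,0]: t=0:+1/720 = 1/720; (3j)²=1/36 [(3 1 4; 3 0 -3)], sign=-1
I_A²/I_B² = (1/84)/(1/36) = 3/7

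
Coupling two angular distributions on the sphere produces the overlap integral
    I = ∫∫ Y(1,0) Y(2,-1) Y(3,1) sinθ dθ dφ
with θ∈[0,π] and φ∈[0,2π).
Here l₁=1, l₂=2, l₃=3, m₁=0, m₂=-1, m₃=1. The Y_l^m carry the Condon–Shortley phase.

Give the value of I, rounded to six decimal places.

Rules hold: Σm=0, L=6 even, 1≤3≤3.
N = 3·5·7 = 105
Δ = 0!·2!·4!/7! = 1/105
Racah Σ t=0..0: t=0:+1/4 = 1/4
⇒ 3j(1 2 3; 0 0 0)² = 3/35, sgn -1
Racah Σ t=0..0: t=0:+1/6 = 1/6
⇒ 3j(1 2 3; 0 -1 1)² = 8/105, sgn +1
4πI² = N·(3j₀)²·(3jₘ)² = 24/35
I = -1·√(0.685714/4π) = -0.23359668

-0.233597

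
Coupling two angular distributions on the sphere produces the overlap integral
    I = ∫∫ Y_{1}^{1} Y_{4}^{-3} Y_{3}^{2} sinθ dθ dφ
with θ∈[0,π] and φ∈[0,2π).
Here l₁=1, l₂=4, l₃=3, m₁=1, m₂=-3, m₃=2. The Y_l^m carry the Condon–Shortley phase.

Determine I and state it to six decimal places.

-0.282095

Rules hold: Σm=0, L=8 even, 3≤3≤5.
N = 3·9·7 = 189
Δ = 2!·0!·6!/9! = 1/252
Racah Σ t=1..1: t=1:−1/36 = -1/36
⇒ 3j(1 4 3; 0 0 0)² = 4/63, sgn +1
Racah Σ t=0..0: t=0:+1/240 = 1/240
⇒ 3j(1 4 3; 1 -3 2)² = 1/12, sgn -1
4πI² = N·(3j₀)²·(3jₘ)² = 1/1
I = -1·√(1/4π) = -0.28209479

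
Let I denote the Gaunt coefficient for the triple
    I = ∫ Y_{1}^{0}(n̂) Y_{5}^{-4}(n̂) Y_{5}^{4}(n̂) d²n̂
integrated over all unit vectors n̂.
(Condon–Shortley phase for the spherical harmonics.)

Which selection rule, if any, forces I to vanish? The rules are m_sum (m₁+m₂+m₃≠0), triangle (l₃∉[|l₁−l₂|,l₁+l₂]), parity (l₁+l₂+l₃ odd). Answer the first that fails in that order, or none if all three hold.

parity

m₁+m₂+m₃ = 0 − 4 + 4 = 0  ✓
triangle: |1−5|=4 ≤ l₃=5 ≤ 1+5=6  ✓
parity: l₁+l₂+l₃ = 11 is odd  ✗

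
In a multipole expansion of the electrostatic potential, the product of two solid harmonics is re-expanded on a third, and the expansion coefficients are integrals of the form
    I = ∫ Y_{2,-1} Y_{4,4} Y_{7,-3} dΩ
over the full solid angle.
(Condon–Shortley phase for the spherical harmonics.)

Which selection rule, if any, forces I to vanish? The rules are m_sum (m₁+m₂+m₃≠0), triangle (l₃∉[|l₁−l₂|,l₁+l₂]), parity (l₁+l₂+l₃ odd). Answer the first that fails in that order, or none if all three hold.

triangle

m₁+m₂+m₃ = -1 + 4 − 3 = 0  ✓
triangle: |2−4|=2 ≤ l₃=7 ≤ 2+4=6  ✗
parity: l₁+l₂+l₃ = 13 is odd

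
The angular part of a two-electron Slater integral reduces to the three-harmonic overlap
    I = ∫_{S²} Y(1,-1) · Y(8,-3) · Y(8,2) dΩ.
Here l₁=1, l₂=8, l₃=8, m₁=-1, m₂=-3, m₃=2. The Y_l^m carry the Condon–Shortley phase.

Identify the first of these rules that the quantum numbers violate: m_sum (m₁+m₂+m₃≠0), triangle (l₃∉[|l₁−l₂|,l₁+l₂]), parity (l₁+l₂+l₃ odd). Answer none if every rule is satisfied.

m_sum

Σmᵢ = -2  ✗
l₃∈[|l₁−l₂|,l₁+l₂]=[7,9], have l₃=8
Σlᵢ = 17 ⇒ odd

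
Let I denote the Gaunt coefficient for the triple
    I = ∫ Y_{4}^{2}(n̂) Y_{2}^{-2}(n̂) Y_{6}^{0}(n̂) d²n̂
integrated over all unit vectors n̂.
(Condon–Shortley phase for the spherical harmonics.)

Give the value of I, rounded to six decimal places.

0.061597

Checks pass: Σm=0; 12 even; l₃=6∈[2,6].
(2·4+1)(2·2+1)(2·6+1) = 585
Δ: 0! 8! 4! / 13! → 1/6435
sum: t=0:+1/2304 = 1/2304
3j²(4 2 6; 0 0 0) = Δ·Π!·Σ² = 5/143  (sign +1)
sum: t=0:+1/34560 = 1/34560
3j²(4 2 6; 2 -2 0) = Δ·Π!·Σ² = 1/429  (sign +1)
combine: 4πI² = 585·5/143·1/429 = 75/1573
take √, sign +1: I = 0.06159725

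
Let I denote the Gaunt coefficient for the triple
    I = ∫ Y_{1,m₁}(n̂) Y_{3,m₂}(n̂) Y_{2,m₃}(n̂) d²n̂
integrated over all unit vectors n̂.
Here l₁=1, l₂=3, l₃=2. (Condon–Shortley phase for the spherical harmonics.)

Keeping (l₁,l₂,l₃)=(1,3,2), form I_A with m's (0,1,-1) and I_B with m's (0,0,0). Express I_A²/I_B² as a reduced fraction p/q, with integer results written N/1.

8/9

Same 1,3,2: normalisation and zero-m 3j drop out of the ratio.
A: Δ: 2! 0! 4! / 7! → 1/105; sum: t=1:−1/6 = -1/6; 3j²(1 3 2; 0 1 -1) = Δ·Π!·Σ² = 8/105  (sign +1)
B: Δ: 2! 0! 4! / 7! → 1/105; sum: t=1:−1/4 = -1/4; 3j²(1 3 2; 0 0 0) = Δ·Π!·Σ² = 3/35  (sign -1)
I_A²/I_B² = (8/105)/(3/35) = 8/9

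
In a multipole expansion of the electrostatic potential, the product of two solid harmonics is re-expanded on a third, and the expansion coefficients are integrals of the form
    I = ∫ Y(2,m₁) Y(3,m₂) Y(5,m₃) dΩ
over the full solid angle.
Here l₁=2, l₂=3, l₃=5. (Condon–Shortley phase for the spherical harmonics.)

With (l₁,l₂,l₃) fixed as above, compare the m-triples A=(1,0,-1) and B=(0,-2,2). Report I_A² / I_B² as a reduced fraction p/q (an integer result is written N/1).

80/63

Shared (l₁,l₂,l₃)=(2,3,5): N and (l;000)² cancel in I_A²/I_B².
A: Δ = 0!·4!·6!/11! = 1/2310; Racah Σ t=0..0: t=0:+1/216 = 1/216; ⇒ 3j(2 3 5; 1 0 -1)² = 8/231, sgn +1
B: Δ = 0!·4!·6!/11! = 1/2310; Racah Σ t=0..0: t=0:+1/480 = 1/480; ⇒ 3j(2 3 5; 0 -2 2)² = 3/110, sgn -1
I_A²/I_B² = (8/231)/(3/110) = 80/63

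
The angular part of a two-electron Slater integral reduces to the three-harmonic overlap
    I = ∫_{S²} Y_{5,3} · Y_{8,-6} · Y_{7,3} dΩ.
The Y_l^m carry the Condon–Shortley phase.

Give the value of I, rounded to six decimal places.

Checks pass: Σm=0; 20 even; l₃=7∈[3,13].
(2·5+1)(2·8+1)(2·7+1) = 2805
Δ: 6! 4! 10! / 21! → 1/814773960
sum: t=1:−1/87091200 t=2:+1/4976640 t=3:−1/2073600 t=4:+1/4976640 t=5:−1/87091200 = -1/9676800
3j²(5 8 7; 0 0 0) = Δ·Π!·Σ² = 360/46189  (sign +1)
sum: t=0:+1/232243200 t=1:−1/261273600 t=2:+1/4180377600 = 1/1393459200
3j²(5 8 7; 3 -6 3) = Δ·Π!·Σ² = 1/1292  (sign +1)
combine: 4πI² = 2805·360/46189·1/1292 = 1350/79781
take √, sign +1: I = 0.03669545

0.036695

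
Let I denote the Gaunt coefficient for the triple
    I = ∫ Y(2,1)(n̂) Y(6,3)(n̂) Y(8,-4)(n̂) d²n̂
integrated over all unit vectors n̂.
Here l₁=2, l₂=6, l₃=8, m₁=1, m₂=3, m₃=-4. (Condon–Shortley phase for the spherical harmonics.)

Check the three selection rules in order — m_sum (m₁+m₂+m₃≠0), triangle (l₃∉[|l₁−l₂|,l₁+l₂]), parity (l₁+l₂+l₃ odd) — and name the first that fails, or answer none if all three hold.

azimuthal sum: 1 + 3 − 4 = 0  ✓
4 ≤ 8 ≤ 8 (triangle on l)  ✓
L = 2 + 6 + 8 = 16 (even)  ✓

none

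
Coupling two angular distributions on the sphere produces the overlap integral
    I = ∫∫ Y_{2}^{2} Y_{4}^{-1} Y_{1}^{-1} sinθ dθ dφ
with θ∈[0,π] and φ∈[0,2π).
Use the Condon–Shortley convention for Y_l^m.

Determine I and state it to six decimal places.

l₃=1 ∉ [2,6] — triangle fails ⇒ I = 0

0.000000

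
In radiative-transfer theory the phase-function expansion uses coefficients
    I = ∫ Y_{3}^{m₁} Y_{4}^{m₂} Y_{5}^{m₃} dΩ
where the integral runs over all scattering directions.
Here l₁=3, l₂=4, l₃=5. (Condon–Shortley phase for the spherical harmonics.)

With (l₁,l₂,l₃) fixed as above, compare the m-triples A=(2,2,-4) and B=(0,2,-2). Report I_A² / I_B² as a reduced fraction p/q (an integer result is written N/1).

40/1

Same 3,4,5: normalisation and zero-m 3j drop out of the ratio.
A: Δ: 2! 4! 6! / 13! → 1/180180; sum: t=0:+1/8640 t=1:−1/2880 = -1/4320; 3j²(3 4 5; 2 2 -4) = Δ·Π!·Σ² = 8/429  (sign +1)
B: Δ: 2! 4! 6! / 13! → 1/180180; sum: t=0:+1/8640 t=1:−1/480 t=2:+1/576 = -1/4320; 3j²(3 4 5; 0 2 -2) = Δ·Π!·Σ² = 1/2145  (sign +1)
I_A²/I_B² = (8/429)/(1/2145) = 40/1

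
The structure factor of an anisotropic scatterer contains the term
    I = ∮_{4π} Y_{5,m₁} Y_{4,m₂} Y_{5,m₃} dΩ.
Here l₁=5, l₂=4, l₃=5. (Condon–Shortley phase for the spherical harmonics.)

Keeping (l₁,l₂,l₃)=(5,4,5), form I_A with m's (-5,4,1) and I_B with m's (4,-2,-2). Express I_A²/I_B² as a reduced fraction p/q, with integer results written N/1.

l's match ⇒ only the (l;m) 3-j factors differ between A and B.
A: triangle coeff Δ(5,4,5) = 1/3153150; Σ_t [4,4]: t=4:+1/414720 = 1/414720; (3j)²=2/429 [(5 4 5; -5 4 1)], sign=+1
B: triangle coeff Δ(5,4,5) = 1/3153150; Σ_t [0,1]: t=0:+1/11520 t=1:−1/25920 = 1/20736; (3j)²=5/429 [(5 4 5; 4 -2 -2)], sign=-1
I_A²/I_B² = (2/429)/(5/429) = 2/5

2/5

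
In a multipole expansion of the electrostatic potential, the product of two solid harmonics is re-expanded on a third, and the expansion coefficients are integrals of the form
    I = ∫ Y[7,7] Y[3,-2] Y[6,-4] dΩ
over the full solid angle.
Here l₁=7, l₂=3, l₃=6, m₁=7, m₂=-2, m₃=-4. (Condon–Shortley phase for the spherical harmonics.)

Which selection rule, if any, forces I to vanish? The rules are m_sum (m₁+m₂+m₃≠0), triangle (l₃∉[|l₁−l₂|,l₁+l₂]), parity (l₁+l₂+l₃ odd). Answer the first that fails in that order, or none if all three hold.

m_sum

azimuthal sum: 7 − 2 − 4 = 1  ✗
4 ≤ 6 ≤ 10 (triangle on l)
L = 7 + 3 + 6 = 16 (even)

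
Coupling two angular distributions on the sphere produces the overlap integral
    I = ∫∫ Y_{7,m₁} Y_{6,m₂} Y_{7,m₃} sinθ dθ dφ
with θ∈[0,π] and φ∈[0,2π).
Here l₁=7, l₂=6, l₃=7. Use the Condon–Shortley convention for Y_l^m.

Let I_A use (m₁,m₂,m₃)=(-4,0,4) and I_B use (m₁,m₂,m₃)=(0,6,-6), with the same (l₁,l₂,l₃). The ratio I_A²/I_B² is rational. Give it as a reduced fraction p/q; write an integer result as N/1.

16/13

l's match ⇒ only the (l;m) 3-j factors differ between A and B.
A: triangle coeff Δ(7,6,7) = 1/2444321880; Σ_t [3,6]: t=3:−1/52254720 t=4:+1/11612160 t=5:−1/20736000 t=6:+1/373248000 = 1/46656000; (3j)²=352/62985 [(7 6 7; -4 0 4)], sign=-1
B: triangle coeff Δ(7,6,7) = 1/2444321880; Σ_t [6,6]: t=6:+1/2612736000 = 1/2612736000; (3j)²=22/4845 [(7 6 7; 0 6 -6)], sign=-1
I_A²/I_B² = (352/62985)/(22/4845) = 16/13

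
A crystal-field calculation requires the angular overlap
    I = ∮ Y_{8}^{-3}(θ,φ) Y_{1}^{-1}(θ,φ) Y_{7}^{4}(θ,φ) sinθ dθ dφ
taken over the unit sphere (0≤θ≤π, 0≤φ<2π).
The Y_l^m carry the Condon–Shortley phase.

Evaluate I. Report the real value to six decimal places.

-0.096758

Checks pass: Σm=0; 16 even; l₃=7∈[7,9].
(2·8+1)(2·1+1)(2·7+1) = 765
Δ: 2! 14! 0! / 17! → 1/2040
sum: t=1:−1/25401600 = -1/25401600
3j²(8 1 7; 0 0 0) = Δ·Π!·Σ² = 8/255  (sign +1)
sum: t=0:+1/479001600 = 1/479001600
3j²(8 1 7; -3 -1 4) = Δ·Π!·Σ² = 1/204  (sign -1)
combine: 4πI² = 765·8/255·1/204 = 2/17
take √, sign -1: I = -0.09675772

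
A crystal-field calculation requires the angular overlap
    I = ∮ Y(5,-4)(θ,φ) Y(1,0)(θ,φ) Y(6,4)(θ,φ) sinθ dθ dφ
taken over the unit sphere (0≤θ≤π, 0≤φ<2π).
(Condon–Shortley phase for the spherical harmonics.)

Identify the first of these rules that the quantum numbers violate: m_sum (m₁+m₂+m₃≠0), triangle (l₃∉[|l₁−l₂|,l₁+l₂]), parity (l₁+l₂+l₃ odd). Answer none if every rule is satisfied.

m₁+m₂+m₃ = -4 + 0 + 4 = 0  ✓
triangle: |5−1|=4 ≤ l₃=6 ≤ 5+1=6  ✓
parity: l₁+l₂+l₃ = 12 is even  ✓

none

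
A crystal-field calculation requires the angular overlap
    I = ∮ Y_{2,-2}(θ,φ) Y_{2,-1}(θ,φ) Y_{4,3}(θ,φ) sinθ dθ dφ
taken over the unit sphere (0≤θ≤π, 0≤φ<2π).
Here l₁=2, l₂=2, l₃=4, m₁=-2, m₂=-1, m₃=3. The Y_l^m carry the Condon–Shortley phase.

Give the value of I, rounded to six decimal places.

-0.238414

m-sum 0 ✓  L=8 even ✓  0≤4≤4 ✓
Π(2lᵢ+1) = 5×5×9 = 225
triangle coeff Δ(2,2,4) = 1/630
Σ_t [0,0]: t=0:+1/16 = 1/16
(3j)²=2/35 [(2 2 4; 0 0 0)], sign=+1
Σ_t [0,0]: t=0:+1/144 = 1/144
(3j)²=1/18 [(2 2 4; -2 -1 3)], sign=-1
⇒ 4πI² = 5/7
I = (-1)√(5/7/(4π)) = -0.23841361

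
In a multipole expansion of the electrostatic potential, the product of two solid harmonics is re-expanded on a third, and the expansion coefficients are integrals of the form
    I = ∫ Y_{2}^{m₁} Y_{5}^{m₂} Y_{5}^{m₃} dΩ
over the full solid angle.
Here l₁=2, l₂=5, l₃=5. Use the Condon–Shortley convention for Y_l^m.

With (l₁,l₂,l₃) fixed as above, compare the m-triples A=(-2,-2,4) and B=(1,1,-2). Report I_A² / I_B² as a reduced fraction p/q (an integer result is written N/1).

12/7

Shared (l₁,l₂,l₃)=(2,5,5): N and (l;000)² cancel in I_A²/I_B².
A: Δ = 2!·2!·8!/13! = 1/38610; Racah Σ t=2..2: t=2:+1/20160 = 1/20160; ⇒ 3j(2 5 5; -2 -2 4)² = 12/715, sgn -1
B: Δ = 2!·2!·8!/13! = 1/38610; Racah Σ t=0..1: t=0:+1/2880 t=1:−1/1440 = -1/2880; ⇒ 3j(2 5 5; 1 1 -2)² = 7/715, sgn +1
I_A²/I_B² = (12/715)/(7/715) = 12/7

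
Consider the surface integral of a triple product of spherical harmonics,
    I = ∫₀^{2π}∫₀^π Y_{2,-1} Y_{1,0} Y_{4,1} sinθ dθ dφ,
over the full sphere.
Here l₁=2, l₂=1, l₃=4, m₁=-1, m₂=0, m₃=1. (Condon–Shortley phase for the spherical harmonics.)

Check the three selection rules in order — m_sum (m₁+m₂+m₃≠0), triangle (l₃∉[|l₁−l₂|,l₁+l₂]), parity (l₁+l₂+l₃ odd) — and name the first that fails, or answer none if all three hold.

Σmᵢ = 0  ✓
l₃∈[|l₁−l₂|,l₁+l₂]=[1,3], have l₃=4  ✗
Σlᵢ = 7 ⇒ odd

triangle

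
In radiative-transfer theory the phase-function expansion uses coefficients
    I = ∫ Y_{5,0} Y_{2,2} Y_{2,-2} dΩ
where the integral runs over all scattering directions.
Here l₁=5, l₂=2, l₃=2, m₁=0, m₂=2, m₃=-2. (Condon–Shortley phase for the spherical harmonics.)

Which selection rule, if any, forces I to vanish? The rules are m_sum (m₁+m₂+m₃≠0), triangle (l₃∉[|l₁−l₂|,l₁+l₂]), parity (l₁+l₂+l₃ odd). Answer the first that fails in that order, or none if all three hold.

triangle

m₁+m₂+m₃ = 0 + 2 − 2 = 0  ✓
triangle: |5−2|=3 ≤ l₃=2 ≤ 5+2=7  ✗
parity: l₁+l₂+l₃ = 9 is odd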